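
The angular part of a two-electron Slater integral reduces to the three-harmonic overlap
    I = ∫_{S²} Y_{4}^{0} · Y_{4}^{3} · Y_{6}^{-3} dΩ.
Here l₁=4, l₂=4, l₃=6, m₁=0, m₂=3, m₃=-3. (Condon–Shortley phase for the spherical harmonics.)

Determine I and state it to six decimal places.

0.123195

Checks pass: Σm=0; 14 even; l₃=6∈[0,8].
(2·4+1)(2·4+1)(2·6+1) = 1053
Δ: 2! 6! 6! / 15! → 1/1261260
sum: t=0:+1/4608 t=1:−1/1296 t=2:+1/4608 = -7/20736
3j²(4 4 6; 0 0 0) = Δ·Π!·Σ² = 20/1287  (sign -1)
sum: t=1:−1/25920 t=2:+1/11520 = 1/20736
3j²(4 4 6; 0 3 -3) = Δ·Π!·Σ² = 5/429  (sign -1)
combine: 4πI² = 1053·20/1287·5/429 = 300/1573
take √, sign +1: I = 0.12319450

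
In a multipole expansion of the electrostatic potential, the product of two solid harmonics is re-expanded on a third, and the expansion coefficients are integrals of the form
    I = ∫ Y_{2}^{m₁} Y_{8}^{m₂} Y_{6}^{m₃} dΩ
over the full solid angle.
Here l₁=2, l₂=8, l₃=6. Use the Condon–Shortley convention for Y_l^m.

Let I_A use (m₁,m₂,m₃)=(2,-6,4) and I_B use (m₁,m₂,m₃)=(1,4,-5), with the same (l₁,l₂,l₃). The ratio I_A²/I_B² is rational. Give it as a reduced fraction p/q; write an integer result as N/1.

1001/48

Same 2,8,6: normalisation and zero-m 3j drop out of the ratio.
A: Δ: 4! 0! 12! / 17! → 1/30940; sum: t=0:+1/174182400 = 1/174182400; 3j²(2 8 6; 2 -6 4) = Δ·Π!·Σ² = 11/340  (sign +1)
B: Δ: 4! 0! 12! / 17! → 1/30940; sum: t=1:−1/239500800 = -1/239500800; 3j²(2 8 6; 1 4 -5) = Δ·Π!·Σ² = 12/7735  (sign +1)
I_A²/I_B² = (11/340)/(12/7735) = 1001/48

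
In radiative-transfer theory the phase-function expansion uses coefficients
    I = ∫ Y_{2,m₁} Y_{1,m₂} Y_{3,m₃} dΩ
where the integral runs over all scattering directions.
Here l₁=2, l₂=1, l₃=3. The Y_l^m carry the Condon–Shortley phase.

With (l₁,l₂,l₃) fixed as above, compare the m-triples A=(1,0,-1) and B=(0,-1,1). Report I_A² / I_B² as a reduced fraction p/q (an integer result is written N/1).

4/3

l's match ⇒ only the (l;m) 3-j factors differ between A and B.
A: triangle coeff Δ(2,1,3) = 1/105; Σ_t [0,0]: t=0:+1/6 = 1/6; (3j)²=8/105 [(2 1 3; 1 0 -1)], sign=+1
B: triangle coeff Δ(2,1,3) = 1/105; Σ_t [0,0]: t=0:+1/8 = 1/8; (3j)²=2/35 [(2 1 3; 0 -1 1)], sign=+1
I_A²/I_B² = (8/105)/(2/35) = 4/3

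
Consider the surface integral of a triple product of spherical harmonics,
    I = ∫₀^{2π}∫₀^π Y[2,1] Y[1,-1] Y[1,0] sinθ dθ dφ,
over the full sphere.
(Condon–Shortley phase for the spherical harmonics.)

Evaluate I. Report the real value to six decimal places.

-0.218510

Rules hold: Σm=0, L=4 even, 1≤1≤3.
N = 5·3·3 = 45
Δ = 2!·2!·0!/5! = 1/30
Racah Σ t=1..1: t=1:−1/1 = -1/1
⇒ 3j(2 1 1; 0 0 0)² = 2/15, sgn +1
Racah Σ t=0..0: t=0:+1/2 = 1/2
⇒ 3j(2 1 1; 1 -1 0)² = 1/10, sgn -1
4πI² = N·(3j₀)²·(3jₘ)² = 3/5
I = -1·√(0.6/4π) = -0.21850969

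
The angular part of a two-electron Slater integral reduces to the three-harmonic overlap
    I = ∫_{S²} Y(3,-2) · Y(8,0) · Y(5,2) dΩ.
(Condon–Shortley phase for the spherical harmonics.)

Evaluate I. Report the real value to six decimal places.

Checks pass: Σm=0; 16 even; l₃=5∈[5,11].
(2·3+1)(2·8+1)(2·5+1) = 1309
Δ: 6! 0! 10! / 17! → 1/136136
sum: t=3:−1/518400 = -1/518400
3j²(3 8 5; 0 0 0) = Δ·Π!·Σ² = 56/2431  (sign +1)
sum: t=5:−1/3628800 = -1/3628800
3j²(3 8 5; -2 0 2) = Δ·Π!·Σ² = 8/2431  (sign +1)
combine: 4πI² = 1309·56/2431·8/2431 = 3136/31603
take √, sign +1: I = 0.08886258

0.088863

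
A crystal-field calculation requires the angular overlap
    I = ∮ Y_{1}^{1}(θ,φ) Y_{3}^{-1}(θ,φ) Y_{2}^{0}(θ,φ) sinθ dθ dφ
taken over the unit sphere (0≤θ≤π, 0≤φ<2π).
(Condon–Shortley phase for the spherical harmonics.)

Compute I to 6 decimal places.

-0.202301

Rules hold: Σm=0, L=6 even, 2≤2≤4.
N = 3·7·5 = 105
Δ = 2!·0!·4!/7! = 1/105
Racah Σ t=1..1: t=1:−1/4 = -1/4
⇒ 3j(1 3 2; 0 0 0)² = 3/35, sgn -1
Racah Σ t=0..0: t=0:+1/8 = 1/8
⇒ 3j(1 3 2; 1 -1 0)² = 2/35, sgn +1
4πI² = N·(3j₀)²·(3jₘ)² = 18/35
I = -1·√(0.514286/4π) = -0.20230066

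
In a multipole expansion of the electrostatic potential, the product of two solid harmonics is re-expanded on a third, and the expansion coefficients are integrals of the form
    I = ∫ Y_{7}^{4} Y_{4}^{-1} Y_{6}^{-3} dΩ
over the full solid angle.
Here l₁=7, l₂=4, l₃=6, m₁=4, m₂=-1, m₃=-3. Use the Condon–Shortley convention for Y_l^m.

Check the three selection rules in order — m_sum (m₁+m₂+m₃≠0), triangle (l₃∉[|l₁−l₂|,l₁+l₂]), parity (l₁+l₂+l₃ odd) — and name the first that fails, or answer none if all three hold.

parity

azimuthal sum: 4 − 1 − 3 = 0  ✓
3 ≤ 6 ≤ 11 (triangle on l)  ✓
L = 7 + 4 + 6 = 17 (odd)  ✗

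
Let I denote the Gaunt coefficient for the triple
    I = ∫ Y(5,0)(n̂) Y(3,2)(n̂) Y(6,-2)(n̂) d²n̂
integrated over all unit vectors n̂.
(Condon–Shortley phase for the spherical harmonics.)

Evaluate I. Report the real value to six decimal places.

-0.077843

m-sum 0 ✓  L=14 even ✓  2≤6≤8 ✓
Π(2lᵢ+1) = 11×7×13 = 1001
triangle coeff Δ(5,3,6) = 1/675675
Σ_t [0,2]: t=0:+1/8640 t=1:−1/2304 t=2:+1/8640 = -7/34560
(3j)²=7/429 [(5 3 6; 0 0 0)], sign=-1
Σ_t [1,2]: t=1:−1/13824 t=2:+1/8640 = 1/23040
(3j)²=2/429 [(5 3 6; 0 2 -2)], sign=+1
⇒ 4πI² = 98/1287
I = (-1)√(98/1287/(4π)) = -0.07784287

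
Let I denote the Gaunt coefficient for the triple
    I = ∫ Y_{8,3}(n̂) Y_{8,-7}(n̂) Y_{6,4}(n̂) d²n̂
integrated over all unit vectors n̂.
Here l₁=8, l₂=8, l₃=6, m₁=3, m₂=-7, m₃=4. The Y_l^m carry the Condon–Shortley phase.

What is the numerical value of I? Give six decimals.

m-sum 0 ✓  L=22 even ✓  0≤6≤16 ✓
Π(2lᵢ+1) = 17×17×13 = 3757
triangle coeff Δ(8,8,6) = 1/13742520792
Σ_t [2,8]: t=2:+1/41803776000 t=3:−1/435456000 t=4:+1/39813120 t=5:−1/18662400 t=6:+1/39813120 t=7:−1/435456000 t=8:+1/41803776000 = -11/1393459200
(3j)²=600/96577 [(8 8 6; 0 0 0)], sign=-1
Σ_t [0,1]: t=0:+1/52254720000 t=1:−1/12541132800 = -19/313528320000
(3j)²=19/1564 [(8 8 6; 3 -7 4)], sign=-1
⇒ 4πI² = 150/529
I = (+1)√(150/529/(4π)) = 0.15021485

0.150215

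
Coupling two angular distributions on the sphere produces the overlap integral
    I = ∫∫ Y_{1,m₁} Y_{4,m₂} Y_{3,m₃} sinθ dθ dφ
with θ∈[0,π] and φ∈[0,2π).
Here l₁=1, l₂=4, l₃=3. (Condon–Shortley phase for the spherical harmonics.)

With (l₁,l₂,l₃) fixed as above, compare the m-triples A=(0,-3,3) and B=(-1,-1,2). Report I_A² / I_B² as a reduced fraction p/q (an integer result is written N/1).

7/3

l's match ⇒ only the (l;m) 3-j factors differ between A and B.
A: triangle coeff Δ(1,4,3) = 1/252; Σ_t [1,1]: t=1:−1/720 = -1/720; (3j)²=1/36 [(1 4 3; 0 -3 3)], sign=-1
B: triangle coeff Δ(1,4,3) = 1/252; Σ_t [2,2]: t=2:+1/240 = 1/240; (3j)²=1/84 [(1 4 3; -1 -1 2)], sign=-1
I_A²/I_B² = (1/36)/(1/84) = 7/3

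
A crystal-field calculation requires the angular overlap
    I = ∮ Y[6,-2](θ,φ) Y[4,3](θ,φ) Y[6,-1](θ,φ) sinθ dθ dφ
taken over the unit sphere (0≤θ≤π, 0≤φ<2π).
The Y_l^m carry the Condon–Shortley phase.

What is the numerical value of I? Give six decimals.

-0.039511

Checks pass: Σm=0; 16 even; l₃=6∈[2,10].
(2·6+1)(2·4+1)(2·6+1) = 1521
Δ: 4! 8! 4! / 17! → 1/15315300
sum: t=0:+1/829440 t=1:−1/25920 t=2:+1/9216 t=3:−1/25920 t=4:+1/829440 = 7/207360
3j²(6 4 6; 0 0 0) = Δ·Π!·Σ² = 28/2431  (sign +1)
sum: t=3:−1/103680 t=4:+1/82944 = 1/414720
3j²(6 4 6; -2 3 -1) = Δ·Π!·Σ² = 49/43758  (sign -1)
combine: 4πI² = 1521·28/2431·49/43758 = 686/34969
take √, sign -1: I = -0.03951077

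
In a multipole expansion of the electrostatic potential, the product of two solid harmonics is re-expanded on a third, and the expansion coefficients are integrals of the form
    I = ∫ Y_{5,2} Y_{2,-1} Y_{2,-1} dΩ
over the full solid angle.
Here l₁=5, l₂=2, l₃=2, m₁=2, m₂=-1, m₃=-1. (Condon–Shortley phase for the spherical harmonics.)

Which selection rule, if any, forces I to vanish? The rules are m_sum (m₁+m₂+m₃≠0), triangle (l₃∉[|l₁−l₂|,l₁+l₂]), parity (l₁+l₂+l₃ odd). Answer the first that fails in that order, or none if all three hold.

triangle

Σmᵢ = 0  ✓
l₃∈[|l₁−l₂|,l₁+l₂]=[3,7], have l₃=2  ✗
Σlᵢ = 9 ⇒ odd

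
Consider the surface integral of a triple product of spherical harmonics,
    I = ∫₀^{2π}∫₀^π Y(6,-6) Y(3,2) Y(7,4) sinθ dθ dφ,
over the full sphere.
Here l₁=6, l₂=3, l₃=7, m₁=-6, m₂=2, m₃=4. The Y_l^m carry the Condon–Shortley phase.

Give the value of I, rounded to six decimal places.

Checks pass: Σm=0; 16 even; l₃=7∈[3,9].
(2·6+1)(2·3+1)(2·7+1) = 1365
Δ: 2! 10! 4! / 17! → 1/2042040
sum: t=0:+1/207360 t=1:−1/57600 t=2:+1/207360 = -1/129600
3j²(6 3 7; 0 0 0) = Δ·Π!·Σ² = 168/12155  (sign +1)
sum: t=2:+1/43545600 = 1/43545600
3j²(6 3 7; -6 2 4) = Δ·Π!·Σ² = 11/3094  (sign -1)
combine: 4πI² = 1365·168/12155·11/3094 = 252/3757
take √, sign -1: I = -0.07305917

-0.073059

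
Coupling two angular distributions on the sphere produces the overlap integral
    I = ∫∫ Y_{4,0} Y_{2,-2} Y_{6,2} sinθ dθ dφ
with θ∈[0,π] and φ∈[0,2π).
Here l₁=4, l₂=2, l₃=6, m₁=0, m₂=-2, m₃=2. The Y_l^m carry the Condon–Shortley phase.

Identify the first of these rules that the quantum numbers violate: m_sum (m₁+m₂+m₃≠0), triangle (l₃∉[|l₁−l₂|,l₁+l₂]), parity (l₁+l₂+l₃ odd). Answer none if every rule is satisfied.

Σmᵢ = 0  ✓
l₃∈[|l₁−l₂|,l₁+l₂]=[2,6], have l₃=6  ✓
Σlᵢ = 12 ⇒ even  ✓

none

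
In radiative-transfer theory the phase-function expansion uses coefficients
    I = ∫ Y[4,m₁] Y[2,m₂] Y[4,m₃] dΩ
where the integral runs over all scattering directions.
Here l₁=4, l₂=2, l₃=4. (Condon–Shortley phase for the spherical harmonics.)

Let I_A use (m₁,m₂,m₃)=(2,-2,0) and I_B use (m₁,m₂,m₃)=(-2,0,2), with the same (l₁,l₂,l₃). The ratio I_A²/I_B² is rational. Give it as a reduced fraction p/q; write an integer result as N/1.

l's match ⇒ only the (l;m) 3-j factors differ between A and B.
A: triangle coeff Δ(4,2,4) = 1/13860; Σ_t [0,0]: t=0:+1/192 = 1/192; (3j)²=3/77 [(4 2 4; 2 -2 0)], sign=+1
B: triangle coeff Δ(4,2,4) = 1/13860; Σ_t [0,2]: t=0:+1/2880 t=1:−1/120 t=2:+1/192 = -1/360; (3j)²=16/3465 [(4 2 4; -2 0 2)], sign=-1
I_A²/I_B² = (3/77)/(16/3465) = 135/16

135/16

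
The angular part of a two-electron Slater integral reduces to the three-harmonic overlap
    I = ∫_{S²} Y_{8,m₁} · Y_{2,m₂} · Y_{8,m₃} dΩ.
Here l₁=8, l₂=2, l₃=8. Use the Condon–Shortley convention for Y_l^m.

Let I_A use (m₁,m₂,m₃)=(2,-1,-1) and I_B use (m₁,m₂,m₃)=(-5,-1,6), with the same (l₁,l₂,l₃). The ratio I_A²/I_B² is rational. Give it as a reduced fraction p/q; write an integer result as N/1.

15/121

Same 8,2,8: normalisation and zero-m 3j drop out of the ratio.
A: Δ: 2! 14! 2! / 19! → 1/348840; sum: t=0:+1/58060800 t=1:−1/87091200 = 1/174182400; 3j²(8 2 8; 2 -1 -1) = Δ·Π!·Σ² = 7/2584  (sign -1)
B: Δ: 2! 14! 2! / 19! → 1/348840; sum: t=0:+1/12454041600 t=1:−1/1916006400 = -1/2264371200; 3j²(8 2 8; -5 -1 6) = Δ·Π!·Σ² = 847/38760  (sign -1)
I_A²/I_B² = (7/2584)/(847/38760) = 15/121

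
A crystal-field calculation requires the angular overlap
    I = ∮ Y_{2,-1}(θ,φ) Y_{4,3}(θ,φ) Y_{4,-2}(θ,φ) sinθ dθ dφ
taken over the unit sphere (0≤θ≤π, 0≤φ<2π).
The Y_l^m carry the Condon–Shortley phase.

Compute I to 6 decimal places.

Rules hold: Σm=0, L=10 even, 2≤4≤6.
N = 5·9·9 = 405
Δ = 2!·2!·6!/11! = 1/13860
Racah Σ t=0..2: t=0:+1/192 t=1:−1/36 t=2:+1/192 = -5/288
⇒ 3j(2 4 4; 0 0 0)² = 20/693, sgn -1
Racah Σ t=1..2: t=1:−1/1440 t=2:+1/240 = 1/288
⇒ 3j(2 4 4; -1 3 -2)² = 5/132, sgn +1
4πI² = N·(3j₀)²·(3jₘ)² = 375/847
I = -1·√(0.442739/4π) = -0.18770204

-0.187702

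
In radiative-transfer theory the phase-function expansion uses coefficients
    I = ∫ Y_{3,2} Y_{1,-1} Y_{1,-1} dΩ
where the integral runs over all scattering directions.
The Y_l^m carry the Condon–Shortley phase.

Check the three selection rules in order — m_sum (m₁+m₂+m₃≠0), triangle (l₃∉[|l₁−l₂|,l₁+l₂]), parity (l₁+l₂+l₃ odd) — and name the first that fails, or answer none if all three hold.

triangle

azimuthal sum: 2 − 1 − 1 = 0  ✓
2 ≤ 1 ≤ 4 (triangle on l)  ✗
L = 3 + 1 + 1 = 5 (odd)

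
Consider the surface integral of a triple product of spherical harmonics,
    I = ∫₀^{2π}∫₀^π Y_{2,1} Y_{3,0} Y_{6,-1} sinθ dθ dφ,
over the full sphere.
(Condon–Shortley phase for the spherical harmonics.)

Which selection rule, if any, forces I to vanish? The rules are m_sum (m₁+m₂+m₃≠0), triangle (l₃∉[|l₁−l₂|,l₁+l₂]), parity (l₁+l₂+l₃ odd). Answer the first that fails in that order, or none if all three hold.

m₁+m₂+m₃ = 1 + 0 − 1 = 0  ✓
triangle: |2−3|=1 ≤ l₃=6 ≤ 2+3=5  ✗
parity: l₁+l₂+l₃ = 11 is odd

triangle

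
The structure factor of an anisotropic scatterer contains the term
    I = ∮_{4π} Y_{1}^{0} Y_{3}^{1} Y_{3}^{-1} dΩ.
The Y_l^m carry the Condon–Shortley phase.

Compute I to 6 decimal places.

L=7 odd ⇒ parity kills the (l;000) factor ⇒ I = 0

0.000000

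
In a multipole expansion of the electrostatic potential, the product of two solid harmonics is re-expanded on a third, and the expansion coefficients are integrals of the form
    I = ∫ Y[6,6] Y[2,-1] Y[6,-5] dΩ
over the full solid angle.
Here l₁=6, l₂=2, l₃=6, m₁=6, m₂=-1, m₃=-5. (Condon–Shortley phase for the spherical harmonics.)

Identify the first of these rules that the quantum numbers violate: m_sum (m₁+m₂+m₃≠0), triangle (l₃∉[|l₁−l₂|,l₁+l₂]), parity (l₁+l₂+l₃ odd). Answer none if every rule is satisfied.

m₁+m₂+m₃ = 6 − 1 − 5 = 0  ✓
triangle: |6−2|=4 ≤ l₃=6 ≤ 6+2=8  ✓
parity: l₁+l₂+l₃ = 14 is even  ✓

none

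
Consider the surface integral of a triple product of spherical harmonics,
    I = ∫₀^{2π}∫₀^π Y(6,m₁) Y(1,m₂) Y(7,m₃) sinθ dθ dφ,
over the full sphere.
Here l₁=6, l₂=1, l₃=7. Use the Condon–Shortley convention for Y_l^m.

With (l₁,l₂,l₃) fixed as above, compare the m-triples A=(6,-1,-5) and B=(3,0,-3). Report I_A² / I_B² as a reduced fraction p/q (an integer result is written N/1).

1/40

Shared (l₁,l₂,l₃)=(6,1,7): N and (l;000)² cancel in I_A²/I_B².
A: Δ = 0!·12!·2!/15! = 1/1365; Racah Σ t=0..0: t=0:+1/958003200 = 1/958003200; ⇒ 3j(6 1 7; 6 -1 -5)² = 1/1365, sgn +1
B: Δ = 0!·12!·2!/15! = 1/1365; Racah Σ t=0..0: t=0:+1/2177280 = 1/2177280; ⇒ 3j(6 1 7; 3 0 -3)² = 8/273, sgn +1
I_A²/I_B² = (1/1365)/(8/273) = 1/40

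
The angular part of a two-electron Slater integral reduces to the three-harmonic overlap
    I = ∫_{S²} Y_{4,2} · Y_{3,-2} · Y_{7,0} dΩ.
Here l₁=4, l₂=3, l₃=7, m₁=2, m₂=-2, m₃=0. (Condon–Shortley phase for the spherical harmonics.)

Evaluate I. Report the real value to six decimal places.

Checks pass: Σm=0; 14 even; l₃=7∈[1,7].
(2·4+1)(2·3+1)(2·7+1) = 945
Δ: 0! 8! 6! / 15! → 1/45045
sum: t=0:+1/20736 = 1/20736
3j²(4 3 7; 0 0 0) = Δ·Π!·Σ² = 35/1287  (sign -1)
sum: t=0:+1/172800 = 1/172800
3j²(4 3 7; 2 -2 0) = Δ·Π!·Σ² = 7/2145  (sign -1)
combine: 4πI² = 945·35/1287·7/2145 = 1715/20449
take √, sign +1: I = 0.08169418

0.081694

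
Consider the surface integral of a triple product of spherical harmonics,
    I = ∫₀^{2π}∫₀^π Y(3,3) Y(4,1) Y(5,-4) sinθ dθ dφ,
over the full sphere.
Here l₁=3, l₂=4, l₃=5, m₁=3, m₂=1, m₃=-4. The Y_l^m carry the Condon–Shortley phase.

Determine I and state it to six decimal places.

-0.186208

Checks pass: Σm=0; 12 even; l₃=5∈[1,7].
(2·3+1)(2·4+1)(2·5+1) = 693
Δ: 2! 4! 6! / 13! → 1/180180
sum: t=0:+1/576 t=1:−1/144 t=2:+1/576 = -1/288
3j²(3 4 5; 0 0 0) = Δ·Π!·Σ² = 20/1001  (sign +1)
sum: t=0:+1/5760 = 1/5760
3j²(3 4 5; 3 1 -4) = Δ·Π!·Σ² = 9/286  (sign -1)
combine: 4πI² = 693·20/1001·9/286 = 810/1859
take √, sign -1: I = -0.18620781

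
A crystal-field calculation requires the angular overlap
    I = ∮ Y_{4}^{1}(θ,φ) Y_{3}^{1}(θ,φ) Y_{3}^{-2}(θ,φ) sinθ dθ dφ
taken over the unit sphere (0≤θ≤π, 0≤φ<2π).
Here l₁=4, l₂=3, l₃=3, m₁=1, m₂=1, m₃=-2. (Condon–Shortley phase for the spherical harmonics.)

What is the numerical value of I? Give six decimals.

0.145070

Checks pass: Σm=0; 10 even; l₃=3∈[1,7].
(2·4+1)(2·3+1)(2·3+1) = 441
Δ: 4! 4! 2! / 11! → 1/34650
sum: t=1:−1/72 t=2:+1/16 t=3:−1/72 = 5/144
3j²(4 3 3; 0 0 0) = Δ·Π!·Σ² = 2/77  (sign -1)
sum: t=2:+1/48 t=3:−1/144 = 1/72
3j²(4 3 3; 1 1 -2) = Δ·Π!·Σ² = 16/693  (sign -1)
combine: 4πI² = 441·2/77·16/693 = 32/121
take √, sign +1: I = 0.14506992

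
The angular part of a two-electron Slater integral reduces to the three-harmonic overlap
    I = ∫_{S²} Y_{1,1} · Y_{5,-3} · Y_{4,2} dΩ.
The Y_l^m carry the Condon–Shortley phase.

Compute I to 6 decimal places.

-0.259847

Rules hold: Σm=0, L=10 even, 4≤4≤6.
N = 3·11·9 = 297
Δ = 2!·0!·8!/11! = 1/495
Racah Σ t=1..1: t=1:−1/576 = -1/576
⇒ 3j(1 5 4; 0 0 0)² = 5/99, sgn -1
Racah Σ t=0..0: t=0:+1/2880 = 1/2880
⇒ 3j(1 5 4; 1 -3 2)² = 28/495, sgn +1
4πI² = N·(3j₀)²·(3jₘ)² = 28/33
I = -1·√(0.848485/4π) = -0.25984664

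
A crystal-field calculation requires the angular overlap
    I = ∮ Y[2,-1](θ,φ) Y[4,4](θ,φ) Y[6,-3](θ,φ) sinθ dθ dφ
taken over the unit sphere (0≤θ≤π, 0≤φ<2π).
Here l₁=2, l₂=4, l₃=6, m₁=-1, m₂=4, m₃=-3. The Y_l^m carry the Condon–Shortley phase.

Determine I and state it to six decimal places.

Rules hold: Σm=0, L=12 even, 2≤6≤6.
N = 5·9·13 = 585
Δ = 0!·4!·8!/13! = 1/6435
Racah Σ t=0..0: t=0:+1/2304 = 1/2304
⇒ 3j(2 4 6; 0 0 0)² = 5/143, sgn +1
Racah Σ t=0..0: t=0:+1/241920 = 1/241920
⇒ 3j(2 4 6; -1 4 -3)² = 1/715, sgn -1
4πI² = N·(3j₀)²·(3jₘ)² = 45/1573
I = -1·√(0.0286078/4π) = -0.04771303

-0.047713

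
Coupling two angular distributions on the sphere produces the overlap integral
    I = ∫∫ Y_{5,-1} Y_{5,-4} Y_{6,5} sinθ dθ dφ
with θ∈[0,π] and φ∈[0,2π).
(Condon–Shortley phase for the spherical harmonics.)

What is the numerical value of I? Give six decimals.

Checks pass: Σm=0; 16 even; l₃=6∈[0,10].
(2·5+1)(2·5+1)(2·6+1) = 1573
Δ: 4! 6! 6! / 17! → 1/28588560
sum: t=0:+1/345600 t=1:−1/13824 t=2:+1/5184 t=3:−1/13824 t=4:+1/345600 = 7/129600
3j²(5 5 6; 0 0 0) = Δ·Π!·Σ² = 80/7293  (sign +1)
sum: t=0:+1/2073600 t=1:−1/518400 = -1/691200
3j²(5 5 6; -1 -4 5) = Δ·Π!·Σ² = 81/4420  (sign +1)
combine: 4πI² = 1573·80/7293·81/4420 = 1188/3757
take √, sign +1: I = 0.15862904

0.158629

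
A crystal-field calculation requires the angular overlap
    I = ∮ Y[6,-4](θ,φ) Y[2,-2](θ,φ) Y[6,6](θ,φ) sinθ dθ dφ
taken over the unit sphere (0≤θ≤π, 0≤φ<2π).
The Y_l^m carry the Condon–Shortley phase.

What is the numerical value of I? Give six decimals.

-0.076075

Checks pass: Σm=0; 14 even; l₃=6∈[4,8].
(2·6+1)(2·2+1)(2·6+1) = 845
Δ: 2! 10! 2! / 15! → 1/90090
sum: t=0:+1/69120 t=1:−1/14400 t=2:+1/69120 = -7/172800
3j²(6 2 6; 0 0 0) = Δ·Π!·Σ² = 14/715  (sign -1)
sum: t=0:+1/14515200 = 1/14515200
3j²(6 2 6; -4 -2 6) = Δ·Π!·Σ² = 2/455  (sign +1)
combine: 4πI² = 845·14/715·2/455 = 4/55
take √, sign -1: I = -0.07607531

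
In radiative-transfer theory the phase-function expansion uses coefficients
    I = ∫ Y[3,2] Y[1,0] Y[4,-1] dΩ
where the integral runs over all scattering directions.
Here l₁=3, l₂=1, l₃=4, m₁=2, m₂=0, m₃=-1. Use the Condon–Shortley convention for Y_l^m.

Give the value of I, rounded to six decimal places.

2 + 0 − 1 = 1 ≠ 0: azimuthal integral kills it; I = 0

0.000000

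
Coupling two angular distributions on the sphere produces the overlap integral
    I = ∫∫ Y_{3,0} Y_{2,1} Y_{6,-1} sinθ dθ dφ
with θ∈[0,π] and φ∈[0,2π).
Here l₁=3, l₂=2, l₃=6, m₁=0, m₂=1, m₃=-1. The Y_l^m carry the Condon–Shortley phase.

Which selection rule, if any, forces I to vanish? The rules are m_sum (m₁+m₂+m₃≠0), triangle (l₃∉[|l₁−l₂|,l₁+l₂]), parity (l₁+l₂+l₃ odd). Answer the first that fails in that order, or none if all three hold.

triangle

m₁+m₂+m₃ = 0 + 1 − 1 = 0  ✓
triangle: |3−2|=1 ≤ l₃=6 ≤ 3+2=5  ✗
parity: l₁+l₂+l₃ = 11 is odd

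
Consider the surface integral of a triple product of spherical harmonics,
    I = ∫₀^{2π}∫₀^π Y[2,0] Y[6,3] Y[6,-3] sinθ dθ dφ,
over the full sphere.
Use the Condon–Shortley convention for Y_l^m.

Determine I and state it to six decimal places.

-0.057344

Rules hold: Σm=0, L=14 even, 4≤6≤8.
N = 5·13·13 = 845
Δ = 2!·2!·10!/15! = 1/90090
Racah Σ t=0..2: t=0:+1/69120 t=1:−1/14400 t=2:+1/69120 = -7/172800
⇒ 3j(2 6 6; 0 0 0)² = 14/715, sgn -1
Racah Σ t=0..2: t=0:+1/1451520 t=1:−1/80640 t=2:+1/120960 = -1/290304
⇒ 3j(2 6 6; 0 3 -3)² = 5/2002, sgn +1
4πI² = N·(3j₀)²·(3jₘ)² = 5/121
I = -1·√(0.0413223/4π) = -0.05734392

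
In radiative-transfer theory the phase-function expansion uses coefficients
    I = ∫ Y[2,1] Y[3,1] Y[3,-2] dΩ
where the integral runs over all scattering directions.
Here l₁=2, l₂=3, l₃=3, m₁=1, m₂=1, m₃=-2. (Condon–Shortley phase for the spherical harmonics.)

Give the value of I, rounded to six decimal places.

0.162868

Rules hold: Σm=0, L=8 even, 1≤3≤5.
N = 5·7·7 = 245
Δ = 2!·2!·4!/9! = 1/3780
Racah Σ t=0..2: t=0:+1/24 t=1:−1/4 t=2:+1/24 = -1/6
⇒ 3j(2 3 3; 0 0 0)² = 4/105, sgn +1
Racah Σ t=0..1: t=0:+1/48 t=1:−1/12 = -1/16
⇒ 3j(2 3 3; 1 1 -2)² = 1/28, sgn +1
4πI² = N·(3j₀)²·(3jₘ)² = 1/3
I = +1·√(0.333333/4π) = 0.16286750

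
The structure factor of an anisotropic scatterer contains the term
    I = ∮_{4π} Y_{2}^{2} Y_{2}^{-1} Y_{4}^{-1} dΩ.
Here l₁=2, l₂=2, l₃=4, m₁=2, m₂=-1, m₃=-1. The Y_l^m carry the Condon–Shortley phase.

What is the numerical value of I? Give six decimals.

-0.090112

Rules hold: Σm=0, L=8 even, 0≤4≤4.
N = 5·5·9 = 225
Δ = 0!·4!·4!/9! = 1/630
Racah Σ t=0..0: t=0:+1/16 = 1/16
⇒ 3j(2 2 4; 0 0 0)² = 2/35, sgn +1
Racah Σ t=0..0: t=0:+1/144 = 1/144
⇒ 3j(2 2 4; 2 -1 -1)² = 1/126, sgn -1
4πI² = N·(3j₀)²·(3jₘ)² = 5/49
I = -1·√(0.102041/4π) = -0.09011188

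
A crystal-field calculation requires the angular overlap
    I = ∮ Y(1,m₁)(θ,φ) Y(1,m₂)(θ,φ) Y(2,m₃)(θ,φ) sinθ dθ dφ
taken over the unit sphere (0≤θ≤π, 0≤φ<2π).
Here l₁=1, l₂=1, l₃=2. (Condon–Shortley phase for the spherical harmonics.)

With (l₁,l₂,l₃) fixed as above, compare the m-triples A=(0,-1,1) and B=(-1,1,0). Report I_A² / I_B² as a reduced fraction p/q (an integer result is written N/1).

3/1

Shared (l₁,l₂,l₃)=(1,1,2): N and (l;000)² cancel in I_A²/I_B².
A: Δ = 0!·2!·2!/5! = 1/30; Racah Σ t=0..0: t=0:+1/2 = 1/2; ⇒ 3j(1 1 2; 0 -1 1)² = 1/10, sgn -1
B: Δ = 0!·2!·2!/5! = 1/30; Racah Σ t=0..0: t=0:+1/4 = 1/4; ⇒ 3j(1 1 2; -1 1 0)² = 1/30, sgn +1
I_A²/I_B² = (1/10)/(1/30) = 3/1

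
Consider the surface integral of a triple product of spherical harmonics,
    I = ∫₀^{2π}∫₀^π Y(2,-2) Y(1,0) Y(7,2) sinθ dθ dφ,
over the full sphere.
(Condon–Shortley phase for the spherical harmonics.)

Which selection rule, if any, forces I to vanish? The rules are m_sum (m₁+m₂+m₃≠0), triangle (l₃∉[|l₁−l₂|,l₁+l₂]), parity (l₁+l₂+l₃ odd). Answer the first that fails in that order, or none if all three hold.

triangle

Σmᵢ = 0  ✓
l₃∈[|l₁−l₂|,l₁+l₂]=[1,3], have l₃=7  ✗
Σlᵢ = 10 ⇒ even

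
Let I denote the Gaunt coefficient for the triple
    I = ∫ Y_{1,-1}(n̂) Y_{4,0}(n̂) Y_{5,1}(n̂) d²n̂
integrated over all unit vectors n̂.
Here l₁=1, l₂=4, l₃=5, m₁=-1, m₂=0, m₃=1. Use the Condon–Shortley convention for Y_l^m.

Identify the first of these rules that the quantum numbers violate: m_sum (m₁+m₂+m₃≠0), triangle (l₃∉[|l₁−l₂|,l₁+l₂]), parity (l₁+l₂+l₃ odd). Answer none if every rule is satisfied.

none

azimuthal sum: -1 + 0 + 1 = 0  ✓
3 ≤ 5 ≤ 5 (triangle on l)  ✓
L = 1 + 4 + 5 = 10 (even)  ✓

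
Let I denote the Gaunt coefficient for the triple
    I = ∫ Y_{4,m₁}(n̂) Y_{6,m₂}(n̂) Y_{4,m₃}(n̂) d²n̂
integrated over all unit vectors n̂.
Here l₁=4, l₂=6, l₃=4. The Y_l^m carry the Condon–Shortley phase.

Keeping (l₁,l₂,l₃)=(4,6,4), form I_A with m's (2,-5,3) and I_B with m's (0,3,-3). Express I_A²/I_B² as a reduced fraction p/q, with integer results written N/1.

Shared (l₁,l₂,l₃)=(4,6,4): N and (l;000)² cancel in I_A²/I_B².
A: Δ = 6!·2!·6!/15! = 1/1261260; Racah Σ t=0..1: t=0:+1/172800 t=1:−1/86400 = -1/172800; ⇒ 3j(4 6 4; 2 -5 3)² = 1/130, sgn +1
B: Δ = 6!·2!·6!/15! = 1/1261260; Racah Σ t=3..4: t=3:−1/25920 t=4:+1/11520 = 1/20736; ⇒ 3j(4 6 4; 0 3 -3)² = 5/429, sgn -1
I_A²/I_B² = (1/130)/(5/429) = 33/50

33/50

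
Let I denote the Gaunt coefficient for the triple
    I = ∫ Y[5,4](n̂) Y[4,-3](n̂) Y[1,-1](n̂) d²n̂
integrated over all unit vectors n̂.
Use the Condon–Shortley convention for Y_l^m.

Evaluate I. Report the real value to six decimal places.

m-sum 0 ✓  L=10 even ✓  1≤1≤9 ✓
Π(2lᵢ+1) = 11×9×3 = 297
triangle coeff Δ(5,4,1) = 1/495
Σ_t [4,4]: t=4:+1/576 = 1/576
(3j)²=5/99 [(5 4 1; 0 0 0)], sign=-1
Σ_t [1,1]: t=1:−1/10080 = -1/10080
(3j)²=4/55 [(5 4 1; 4 -3 -1)], sign=-1
⇒ 4πI² = 12/11
I = (+1)√(12/11/(4π)) = 0.29463840

0.294638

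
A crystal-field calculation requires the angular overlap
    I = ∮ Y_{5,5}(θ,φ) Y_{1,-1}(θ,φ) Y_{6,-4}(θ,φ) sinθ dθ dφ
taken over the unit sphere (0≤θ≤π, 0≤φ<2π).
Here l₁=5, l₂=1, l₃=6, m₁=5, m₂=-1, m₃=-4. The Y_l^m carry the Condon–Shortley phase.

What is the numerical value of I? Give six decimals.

Rules hold: Σm=0, L=12 even, 4≤6≤6.
N = 11·3·13 = 429
Δ = 0!·10!·2!/13! = 1/858
Racah Σ t=0..0: t=0:+1/14400 = 1/14400
⇒ 3j(5 1 6; 0 0 0)² = 6/143, sgn +1
Racah Σ t=0..0: t=0:+1/7257600 = 1/7257600
⇒ 3j(5 1 6; 5 -1 -4)² = 1/858, sgn +1
4πI² = N·(3j₀)²·(3jₘ)² = 3/143
I = +1·√(0.020979/4π) = 0.04085899

0.040859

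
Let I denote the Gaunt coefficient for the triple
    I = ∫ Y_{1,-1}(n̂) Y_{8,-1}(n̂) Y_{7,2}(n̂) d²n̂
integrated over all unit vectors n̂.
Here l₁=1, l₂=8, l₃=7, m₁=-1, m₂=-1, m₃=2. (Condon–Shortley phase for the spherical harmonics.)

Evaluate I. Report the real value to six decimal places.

m-sum 0 ✓  L=16 even ✓  7≤7≤9 ✓
Π(2lᵢ+1) = 3×17×15 = 765
triangle coeff Δ(1,8,7) = 1/2040
Σ_t [1,1]: t=1:−1/25401600 = -1/25401600
(3j)²=8/255 [(1 8 7; 0 0 0)], sign=+1
Σ_t [2,2]: t=2:+1/87091200 = 1/87091200
(3j)²=7/680 [(1 8 7; -1 -1 2)], sign=-1
⇒ 4πI² = 21/85
I = (-1)√(21/85/(4π)) = -0.14021525

-0.140215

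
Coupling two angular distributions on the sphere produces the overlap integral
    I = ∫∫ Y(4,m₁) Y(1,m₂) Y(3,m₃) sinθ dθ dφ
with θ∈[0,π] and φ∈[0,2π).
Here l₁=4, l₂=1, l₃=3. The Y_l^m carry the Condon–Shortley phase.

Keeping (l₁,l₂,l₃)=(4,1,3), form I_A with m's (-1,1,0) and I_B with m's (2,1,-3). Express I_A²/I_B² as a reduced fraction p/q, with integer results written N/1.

Shared (l₁,l₂,l₃)=(4,1,3): N and (l;000)² cancel in I_A²/I_B².
A: Δ = 2!·6!·0!/9! = 1/252; Racah Σ t=2..2: t=2:+1/72 = 1/72; ⇒ 3j(4 1 3; -1 1 0)² = 5/126, sgn -1
B: Δ = 2!·6!·0!/9! = 1/252; Racah Σ t=2..2: t=2:+1/1440 = 1/1440; ⇒ 3j(4 1 3; 2 1 -3)² = 1/252, sgn +1
I_A²/I_B² = (5/126)/(1/252) = 10/1

10/1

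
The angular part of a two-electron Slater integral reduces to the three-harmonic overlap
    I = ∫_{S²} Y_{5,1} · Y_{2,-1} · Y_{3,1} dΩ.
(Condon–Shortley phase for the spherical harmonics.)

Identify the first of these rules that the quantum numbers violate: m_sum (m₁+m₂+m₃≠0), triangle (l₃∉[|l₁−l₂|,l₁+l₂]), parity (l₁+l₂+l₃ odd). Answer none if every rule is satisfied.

m_sum

azimuthal sum: 1 − 1 + 1 = 1  ✗
3 ≤ 3 ≤ 7 (triangle on l)
L = 5 + 2 + 3 = 10 (even)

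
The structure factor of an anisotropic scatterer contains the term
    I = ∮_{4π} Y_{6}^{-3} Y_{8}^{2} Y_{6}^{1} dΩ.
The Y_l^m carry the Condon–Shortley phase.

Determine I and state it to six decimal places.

Rules hold: Σm=0, L=20 even, 2≤6≤14.
N = 13·17·13 = 2873
Δ = 8!·4!·8!/21! = 1/1309458150
Racah Σ t=2..6: t=2:+1/49766400 t=3:−1/3110400 t=4:+1/1327104 t=5:−1/3110400 t=6:+1/49766400 = 1/6635520
⇒ 3j(6 8 6; 0 0 0)² = 350/46189, sgn +1
Racah Σ t=5..8: t=5:−1/12441600 t=6:+1/4976640 t=7:−1/14515200 t=8:+1/348364800 = 19/348364800
⇒ 3j(6 8 6; -3 2 1)² = 19/2431, sgn -1
4πI² = N·(3j₀)²·(3jₘ)² = 350/2057
I = -1·√(0.170151/4π) = -0.11636221

-0.116362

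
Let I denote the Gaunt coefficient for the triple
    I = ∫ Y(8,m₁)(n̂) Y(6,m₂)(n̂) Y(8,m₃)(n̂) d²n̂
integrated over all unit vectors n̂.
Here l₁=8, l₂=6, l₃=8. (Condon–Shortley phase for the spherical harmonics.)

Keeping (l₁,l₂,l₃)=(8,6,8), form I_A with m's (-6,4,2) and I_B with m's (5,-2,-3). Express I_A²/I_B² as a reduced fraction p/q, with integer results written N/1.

330/343

Shared (l₁,l₂,l₃)=(8,6,8): N and (l;000)² cancel in I_A²/I_B².
A: Δ = 6!·10!·6!/23! = 1/13742520792; Racah Σ t=4..6: t=4:+1/125411328000 t=5:−1/5225472000 t=6:+1/2786918400 = 11/62705664000; ⇒ 3j(8 6 8; -6 4 2)² = 55/7429, sgn +1
B: Δ = 6!·10!·6!/23! = 1/13742520792; Racah Σ t=0..3: t=0:+1/1045094400 t=1:−1/348364800 t=2:+1/836075520 t=3:−1/15676416000 = -7/8957952000; ⇒ 3j(8 6 8; 5 -2 -3)² = 343/44574, sgn +1
I_A²/I_B² = (55/7429)/(343/44574) = 330/343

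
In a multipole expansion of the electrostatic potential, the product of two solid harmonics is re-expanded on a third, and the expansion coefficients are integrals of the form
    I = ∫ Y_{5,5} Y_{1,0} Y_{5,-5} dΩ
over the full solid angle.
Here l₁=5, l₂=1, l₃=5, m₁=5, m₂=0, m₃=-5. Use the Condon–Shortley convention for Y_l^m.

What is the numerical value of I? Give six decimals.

L=11 odd ⇒ parity kills the (l;000) factor ⇒ I = 0

0.000000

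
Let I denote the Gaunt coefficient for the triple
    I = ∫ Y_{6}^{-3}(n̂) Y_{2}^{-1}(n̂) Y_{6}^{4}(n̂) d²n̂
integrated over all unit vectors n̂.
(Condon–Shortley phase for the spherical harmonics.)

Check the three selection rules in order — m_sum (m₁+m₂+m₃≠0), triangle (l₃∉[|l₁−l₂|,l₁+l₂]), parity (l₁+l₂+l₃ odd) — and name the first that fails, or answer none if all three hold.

none

azimuthal sum: -3 − 1 + 4 = 0  ✓
4 ≤ 6 ≤ 8 (triangle on l)  ✓
L = 6 + 2 + 6 = 14 (even)  ✓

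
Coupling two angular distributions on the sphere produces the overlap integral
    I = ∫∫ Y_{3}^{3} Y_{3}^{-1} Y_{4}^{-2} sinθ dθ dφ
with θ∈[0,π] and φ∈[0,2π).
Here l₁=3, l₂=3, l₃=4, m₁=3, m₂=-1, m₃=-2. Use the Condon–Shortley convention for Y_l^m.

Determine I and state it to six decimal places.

-0.188451

Checks pass: Σm=0; 10 even; l₃=4∈[0,6].
(2·3+1)(2·3+1)(2·4+1) = 441
Δ: 2! 4! 4! / 11! → 1/34650
sum: t=0:+1/72 t=1:−1/16 t=2:+1/72 = -5/144
3j²(3 3 4; 0 0 0) = Δ·Π!·Σ² = 2/77  (sign -1)
sum: t=0:+1/192 = 1/192
3j²(3 3 4; 3 -1 -2) = Δ·Π!·Σ² = 3/77  (sign +1)
combine: 4πI² = 441·2/77·3/77 = 54/121
take √, sign -1: I = -0.18845135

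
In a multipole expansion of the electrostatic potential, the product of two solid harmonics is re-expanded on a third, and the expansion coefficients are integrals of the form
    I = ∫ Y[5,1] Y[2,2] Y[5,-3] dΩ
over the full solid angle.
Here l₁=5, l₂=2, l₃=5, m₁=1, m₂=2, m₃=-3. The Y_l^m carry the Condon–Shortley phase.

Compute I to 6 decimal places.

Checks pass: Σm=0; 12 even; l₃=5∈[3,7].
(2·5+1)(2·2+1)(2·5+1) = 605
Δ: 2! 8! 2! / 13! → 1/38610
sum: t=0:+1/2880 t=1:−1/576 t=2:+1/2880 = -1/960
3j²(5 2 5; 0 0 0) = Δ·Π!·Σ² = 10/429  (sign +1)
sum: t=2:+1/5760 = 1/5760
3j²(5 2 5; 1 2 -3) = Δ·Π!·Σ² = 56/2145  (sign +1)
combine: 4πI² = 605·10/429·56/2145 = 560/1521
take √, sign +1: I = 0.17116875

0.171169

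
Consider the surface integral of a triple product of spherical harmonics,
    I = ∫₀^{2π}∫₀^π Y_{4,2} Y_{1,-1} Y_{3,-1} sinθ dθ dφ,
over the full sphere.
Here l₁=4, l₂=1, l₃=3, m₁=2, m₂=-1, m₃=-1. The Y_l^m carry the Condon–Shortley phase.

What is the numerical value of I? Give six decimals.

Rules hold: Σm=0, L=8 even, 3≤3≤5.
N = 9·3·7 = 189
Δ = 2!·6!·0!/9! = 1/252
Racah Σ t=1..1: t=1:−1/36 = -1/36
⇒ 3j(4 1 3; 0 0 0)² = 4/63, sgn +1
Racah Σ t=0..0: t=0:+1/96 = 1/96
⇒ 3j(4 1 3; 2 -1 -1)² = 5/84, sgn +1
4πI² = N·(3j₀)²·(3jₘ)² = 5/7
I = +1·√(0.714286/4π) = 0.23841361

0.238414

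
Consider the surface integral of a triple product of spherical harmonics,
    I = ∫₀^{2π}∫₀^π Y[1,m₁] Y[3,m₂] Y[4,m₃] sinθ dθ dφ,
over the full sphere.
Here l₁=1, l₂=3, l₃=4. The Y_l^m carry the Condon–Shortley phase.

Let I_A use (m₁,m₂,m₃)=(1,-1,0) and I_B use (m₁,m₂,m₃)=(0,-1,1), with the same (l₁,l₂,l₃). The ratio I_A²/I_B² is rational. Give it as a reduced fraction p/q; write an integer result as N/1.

l's match ⇒ only the (l;m) 3-j factors differ between A and B.
A: triangle coeff Δ(1,3,4) = 1/252; Σ_t [0,0]: t=0:+1/96 = 1/96; (3j)²=1/42 [(1 3 4; 1 -1 0)], sign=+1
B: triangle coeff Δ(1,3,4) = 1/252; Σ_t [0,0]: t=0:+1/48 = 1/48; (3j)²=5/84 [(1 3 4; 0 -1 1)], sign=-1
I_A²/I_B² = (1/42)/(5/84) = 2/5

2/5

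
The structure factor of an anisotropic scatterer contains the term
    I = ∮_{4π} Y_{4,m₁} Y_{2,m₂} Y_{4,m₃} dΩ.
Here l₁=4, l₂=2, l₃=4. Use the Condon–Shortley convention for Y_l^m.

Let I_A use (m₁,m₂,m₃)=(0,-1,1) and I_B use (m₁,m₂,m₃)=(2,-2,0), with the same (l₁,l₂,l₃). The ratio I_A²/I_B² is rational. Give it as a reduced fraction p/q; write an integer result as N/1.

l's match ⇒ only the (l;m) 3-j factors differ between A and B.
A: triangle coeff Δ(4,2,4) = 1/13860; Σ_t [0,1]: t=0:+1/96 t=1:−1/72 = -1/288; (3j)²=1/462 [(4 2 4; 0 -1 1)], sign=+1
B: triangle coeff Δ(4,2,4) = 1/13860; Σ_t [0,0]: t=0:+1/192 = 1/192; (3j)²=3/77 [(4 2 4; 2 -2 0)], sign=+1
I_A²/I_B² = (1/462)/(3/77) = 1/18

1/18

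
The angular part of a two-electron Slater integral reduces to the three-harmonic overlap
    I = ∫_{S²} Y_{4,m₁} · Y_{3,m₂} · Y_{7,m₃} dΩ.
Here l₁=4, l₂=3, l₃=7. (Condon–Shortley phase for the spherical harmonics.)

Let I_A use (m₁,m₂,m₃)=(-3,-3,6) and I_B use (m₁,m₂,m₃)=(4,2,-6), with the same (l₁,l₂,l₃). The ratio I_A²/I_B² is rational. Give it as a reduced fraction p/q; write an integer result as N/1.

Same 4,3,7: normalisation and zero-m 3j drop out of the ratio.
A: Δ: 0! 8! 6! / 15! → 1/45045; sum: t=0:+1/3628800 = 1/3628800; 3j²(4 3 7; -3 -3 6) = Δ·Π!·Σ² = 4/105  (sign -1)
B: Δ: 0! 8! 6! / 15! → 1/45045; sum: t=0:+1/4838400 = 1/4838400; 3j²(4 3 7; 4 2 -6) = Δ·Π!·Σ² = 1/35  (sign -1)
I_A²/I_B² = (4/105)/(1/35) = 4/3

4/3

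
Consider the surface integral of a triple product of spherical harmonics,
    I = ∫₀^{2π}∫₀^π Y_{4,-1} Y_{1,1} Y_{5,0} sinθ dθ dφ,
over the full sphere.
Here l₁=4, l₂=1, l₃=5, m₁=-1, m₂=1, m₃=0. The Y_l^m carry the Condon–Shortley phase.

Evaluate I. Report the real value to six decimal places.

0.155288

Rules hold: Σm=0, L=10 even, 3≤5≤5.
N = 9·3·11 = 297
Δ = 0!·8!·2!/11! = 1/495
Racah Σ t=0..0: t=0:+1/576 = 1/576
⇒ 3j(4 1 5; 0 0 0)² = 5/99, sgn -1
Racah Σ t=0..0: t=0:+1/1440 = 1/1440
⇒ 3j(4 1 5; -1 1 0)² = 2/99, sgn -1
4πI² = N·(3j₀)²·(3jₘ)² = 10/33
I = +1·√(0.30303/4π) = 0.15528807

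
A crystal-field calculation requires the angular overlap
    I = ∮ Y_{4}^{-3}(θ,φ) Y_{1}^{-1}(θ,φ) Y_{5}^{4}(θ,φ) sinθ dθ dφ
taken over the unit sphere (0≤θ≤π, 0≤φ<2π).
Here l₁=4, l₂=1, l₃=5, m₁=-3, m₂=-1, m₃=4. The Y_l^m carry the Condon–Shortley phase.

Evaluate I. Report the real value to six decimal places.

0.294638

Checks pass: Σm=0; 10 even; l₃=5∈[3,5].
(2·4+1)(2·1+1)(2·5+1) = 297
Δ: 0! 8! 2! / 11! → 1/495
sum: t=0:+1/576 = 1/576
3j²(4 1 5; 0 0 0) = Δ·Π!·Σ² = 5/99  (sign -1)
sum: t=0:+1/10080 = 1/10080
3j²(4 1 5; -3 -1 4) = Δ·Π!·Σ² = 4/55  (sign -1)
combine: 4πI² = 297·5/99·4/55 = 12/11
take √, sign +1: I = 0.29463840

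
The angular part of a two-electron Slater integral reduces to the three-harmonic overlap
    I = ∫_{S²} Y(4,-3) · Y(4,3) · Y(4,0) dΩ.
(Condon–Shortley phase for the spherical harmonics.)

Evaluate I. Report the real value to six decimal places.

0.159788

Checks pass: Σm=0; 12 even; l₃=4∈[0,8].
(2·4+1)(2·4+1)(2·4+1) = 729
Δ: 4! 4! 4! / 13! → 1/450450
sum: t=0:+1/13824 t=1:−1/216 t=2:+1/64 t=3:−1/216 t=4:+1/13824 = 5/768
3j²(4 4 4; 0 0 0) = Δ·Π!·Σ² = 18/1001  (sign +1)
sum: t=3:−1/3456 t=4:+1/864 = 1/1152
3j²(4 4 4; -3 3 0) = Δ·Π!·Σ² = 7/286  (sign +1)
combine: 4πI² = 729·18/1001·7/286 = 6561/20449
take √, sign +1: I = 0.15978796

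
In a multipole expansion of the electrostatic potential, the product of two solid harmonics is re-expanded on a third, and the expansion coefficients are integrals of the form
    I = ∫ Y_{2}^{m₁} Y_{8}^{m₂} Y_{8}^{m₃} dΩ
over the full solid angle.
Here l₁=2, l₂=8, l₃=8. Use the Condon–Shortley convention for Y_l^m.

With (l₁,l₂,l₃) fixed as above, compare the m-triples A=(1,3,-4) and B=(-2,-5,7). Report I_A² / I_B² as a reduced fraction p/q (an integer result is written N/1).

l's match ⇒ only the (l;m) 3-j factors differ between A and B.
A: triangle coeff Δ(2,8,8) = 1/348840; Σ_t [0,1]: t=0:+1/479001600 t=1:−1/174182400 = -1/273715200; (3j)²=49/3876 [(2 8 8; 1 3 -4)], sign=-1
B: triangle coeff Δ(2,8,8) = 1/348840; Σ_t [2,2]: t=2:+1/24908083200 = 1/24908083200; (3j)²=7/1292 [(2 8 8; -2 -5 7)], sign=-1
I_A²/I_B² = (49/3876)/(7/1292) = 7/3

7/3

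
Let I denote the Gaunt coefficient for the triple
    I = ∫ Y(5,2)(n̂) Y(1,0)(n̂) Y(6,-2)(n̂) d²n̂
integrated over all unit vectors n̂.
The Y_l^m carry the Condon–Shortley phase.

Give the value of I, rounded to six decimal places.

0.231133

m-sum 0 ✓  L=12 even ✓  4≤6≤6 ✓
Π(2lᵢ+1) = 11×3×13 = 429
triangle coeff Δ(5,1,6) = 1/858
Σ_t [0,0]: t=0:+1/14400 = 1/14400
(3j)²=6/143 [(5 1 6; 0 0 0)], sign=+1
Σ_t [0,0]: t=0:+1/30240 = 1/30240
(3j)²=16/429 [(5 1 6; 2 0 -2)], sign=+1
⇒ 4πI² = 96/143
I = (+1)√(96/143/(4π)) = 0.23113338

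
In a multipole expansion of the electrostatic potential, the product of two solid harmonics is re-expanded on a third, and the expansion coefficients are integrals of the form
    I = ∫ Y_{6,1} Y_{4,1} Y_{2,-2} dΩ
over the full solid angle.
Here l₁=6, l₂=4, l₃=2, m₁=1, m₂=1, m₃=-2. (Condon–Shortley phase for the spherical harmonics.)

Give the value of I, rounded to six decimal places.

-0.094091

Checks pass: Σm=0; 12 even; l₃=2∈[2,10].
(2·6+1)(2·4+1)(2·2+1) = 585
Δ: 8! 4! 0! / 13! → 1/6435
sum: t=4:+1/2304 = 1/2304
3j²(6 4 2; 0 0 0) = Δ·Π!·Σ² = 5/143  (sign +1)
sum: t=5:−1/17280 = -1/17280
3j²(6 4 2; 1 1 -2) = Δ·Π!·Σ² = 7/1287  (sign -1)
combine: 4πI² = 585·5/143·7/1287 = 175/1573
take √, sign -1: I = -0.09409136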